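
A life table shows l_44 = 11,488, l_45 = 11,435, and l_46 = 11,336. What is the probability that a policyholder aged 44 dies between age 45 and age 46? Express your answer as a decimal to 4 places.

This is the probability of reaching 45 but not 46, conditional on being alive at 44: (l_45 − l_46) / l_44.
= (11,435 − 11,336) / 11,488 = 99 / 11,488 = 0.008618.

0.0086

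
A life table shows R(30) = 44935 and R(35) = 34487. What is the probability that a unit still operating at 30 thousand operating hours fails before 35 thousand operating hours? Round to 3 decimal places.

P(fail before 35 | operational at 30) = 1 − R(35)/R(30) = 1 − 34487/44935 = (10448)/44935 = 0.232514.

0.233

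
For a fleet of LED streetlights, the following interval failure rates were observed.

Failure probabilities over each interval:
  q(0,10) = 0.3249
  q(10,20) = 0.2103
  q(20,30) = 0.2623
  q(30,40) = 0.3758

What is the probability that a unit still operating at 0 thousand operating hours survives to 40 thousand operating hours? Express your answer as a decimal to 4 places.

The overall survival probability is (1 − 0.3249) × (1 − 0.2103) × (1 − 0.2623) × (1 − 0.3758).
= 0.6751 × 0.7897 × 0.7377 × 0.6242 = 0.245490.

0.2455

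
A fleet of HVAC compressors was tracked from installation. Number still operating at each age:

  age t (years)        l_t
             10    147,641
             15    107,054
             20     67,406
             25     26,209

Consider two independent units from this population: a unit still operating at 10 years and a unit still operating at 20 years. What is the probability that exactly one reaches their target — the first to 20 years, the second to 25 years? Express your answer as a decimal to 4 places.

p₁ = l_20/l_10 = 67,406/147,641 = 0.456553; p₂ = l_25/l_20 = 26,209/67,406 = 0.388823.
P(exactly one) = p₁(1−p₂) + (1−p₁)p₂ = 0.279035 + 0.211305 = 0.490339.

0.4903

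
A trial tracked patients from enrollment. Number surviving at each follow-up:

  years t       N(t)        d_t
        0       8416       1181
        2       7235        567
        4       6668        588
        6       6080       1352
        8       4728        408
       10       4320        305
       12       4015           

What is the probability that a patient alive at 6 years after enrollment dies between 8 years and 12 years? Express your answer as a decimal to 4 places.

0.1173

This is the probability of reaching 8 but not 12, conditional on being alive at 6: (N(8) − N(12)) / N(6).
= (4728 − 4015) / 6080 = 713 / 6080 = 0.117270.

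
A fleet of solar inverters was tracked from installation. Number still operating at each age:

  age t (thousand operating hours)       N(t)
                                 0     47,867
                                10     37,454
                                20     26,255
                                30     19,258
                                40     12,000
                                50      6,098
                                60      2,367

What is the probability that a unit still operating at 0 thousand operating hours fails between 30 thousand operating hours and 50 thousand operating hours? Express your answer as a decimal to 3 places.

This is the probability of reaching 30 but not 50, conditional on being operational at 0: (N(30) − N(50)) / N(0).
= (19,258 − 6,098) / 47,867 = 13,160 / 47,867 = 0.274928.

0.275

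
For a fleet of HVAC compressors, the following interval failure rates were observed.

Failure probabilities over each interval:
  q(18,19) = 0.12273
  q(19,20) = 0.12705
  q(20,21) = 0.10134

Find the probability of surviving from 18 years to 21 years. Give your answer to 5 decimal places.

0.68821

P(survive 18→21) = (1 − 0.12273) × (1 − 0.12705) × (1 − 0.10134).
= 0.87727 × 0.87295 × 0.89866 = 0.688205.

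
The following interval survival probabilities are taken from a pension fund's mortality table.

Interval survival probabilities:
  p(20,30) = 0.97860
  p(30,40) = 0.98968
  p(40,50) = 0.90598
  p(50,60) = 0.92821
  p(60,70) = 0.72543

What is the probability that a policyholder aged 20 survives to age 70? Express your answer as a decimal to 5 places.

0.59083

P(survive 20→70) = 0.97860 × 0.98968 × 0.90598 × 0.92821 × 0.72543.
= 0.590827.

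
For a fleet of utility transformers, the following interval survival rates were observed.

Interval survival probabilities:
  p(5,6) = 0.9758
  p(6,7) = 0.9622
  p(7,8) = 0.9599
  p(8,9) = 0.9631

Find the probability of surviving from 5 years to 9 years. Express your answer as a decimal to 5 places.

0.86801

Chaining the interval survival probabilities: 0.9758 × 0.9622 × 0.9599 × 0.9631.
= 0.868008.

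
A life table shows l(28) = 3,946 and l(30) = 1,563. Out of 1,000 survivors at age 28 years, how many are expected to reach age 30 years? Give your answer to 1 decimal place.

396.1

The relevant probability is 1,563/3,946 = 0.396097.
Expected number = 1,000 × 0.396097 = 396.1.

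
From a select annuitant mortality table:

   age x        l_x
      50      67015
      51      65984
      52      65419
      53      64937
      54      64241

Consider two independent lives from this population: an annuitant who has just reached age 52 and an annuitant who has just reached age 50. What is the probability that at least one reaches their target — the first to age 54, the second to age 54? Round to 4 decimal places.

0.9993

p₁ = l_54/l_52 = 64241/65419 = 0.981993; p₂ = l_54/l_50 = 64241/67015 = 0.958606.
P(at least one) = 1 − (1−p₁)(1−p₂) = 1 − 0.018007 × 0.041394 = 0.999255.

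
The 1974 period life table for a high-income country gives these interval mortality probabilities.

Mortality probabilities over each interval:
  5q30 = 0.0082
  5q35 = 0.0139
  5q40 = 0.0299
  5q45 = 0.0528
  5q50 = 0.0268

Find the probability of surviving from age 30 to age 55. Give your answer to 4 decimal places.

0.8746

Chaining the interval survival probabilities: (1 − 0.0082) × (1 − 0.0139) × (1 − 0.0299) × (1 − 0.0528) × (1 − 0.0268).
= 0.9918 × 0.9861 × 0.9701 × 0.9472 × 0.9732 = 0.874592.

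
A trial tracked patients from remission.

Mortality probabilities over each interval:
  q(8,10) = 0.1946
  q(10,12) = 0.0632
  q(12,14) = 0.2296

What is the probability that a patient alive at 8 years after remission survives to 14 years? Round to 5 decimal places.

0.58127

P(survive 8→14) = (1 − 0.1946) × (1 − 0.0632) × (1 − 0.2296).
= 0.8054 × 0.9368 × 0.7704 = 0.581266.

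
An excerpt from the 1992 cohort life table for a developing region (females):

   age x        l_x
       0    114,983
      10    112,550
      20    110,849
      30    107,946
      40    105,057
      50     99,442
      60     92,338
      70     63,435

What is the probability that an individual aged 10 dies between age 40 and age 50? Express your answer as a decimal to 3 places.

0.050

We want 30|10q10 = (l_40 − l_50)/l_10.
This is the probability of reaching 40 but not 50, conditional on being alive at 10: (l_40 − l_50) / l_10.
= (105,057 − 99,442) / 112,550 = 5,615 / 112,550 = 0.049889.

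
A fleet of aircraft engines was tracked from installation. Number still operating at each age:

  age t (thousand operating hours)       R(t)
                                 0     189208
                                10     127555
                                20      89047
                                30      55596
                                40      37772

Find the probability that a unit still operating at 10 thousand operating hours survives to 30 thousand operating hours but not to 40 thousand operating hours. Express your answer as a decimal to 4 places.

0.1397

This is the probability of reaching 30 but not 40, conditional on being operational at 10: (R(30) − R(40)) / R(10).
= (55596 − 37772) / 127555 = 17824 / 127555 = 0.139736.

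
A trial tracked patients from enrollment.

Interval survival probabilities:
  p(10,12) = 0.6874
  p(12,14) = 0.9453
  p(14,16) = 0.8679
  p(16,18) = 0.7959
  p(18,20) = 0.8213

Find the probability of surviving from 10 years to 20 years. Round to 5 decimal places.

0.36865

P(survive 10→20) = 0.6874 × 0.9453 × 0.8679 × 0.7959 × 0.8213.
= 0.368646.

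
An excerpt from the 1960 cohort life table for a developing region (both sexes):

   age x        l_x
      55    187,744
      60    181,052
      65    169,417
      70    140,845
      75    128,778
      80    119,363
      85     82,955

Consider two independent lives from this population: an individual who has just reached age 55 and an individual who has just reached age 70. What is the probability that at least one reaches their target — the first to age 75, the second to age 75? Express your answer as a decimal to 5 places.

p₁ = l_75/l_55 = 128,778/187,744 = 0.685923; p₂ = l_75/l_70 = 128,778/140,845 = 0.914324.
P(at least one) = 1 − (1−p₁)(1−p₂) = 1 − 0.314077 × 0.085676 = 0.973091.

0.97309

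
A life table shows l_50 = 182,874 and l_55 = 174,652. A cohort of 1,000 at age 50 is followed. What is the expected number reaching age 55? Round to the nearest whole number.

The relevant probability is 174,652/182,874 = 0.955040.
Expected number = 1,000 × 0.955040 = 955.

955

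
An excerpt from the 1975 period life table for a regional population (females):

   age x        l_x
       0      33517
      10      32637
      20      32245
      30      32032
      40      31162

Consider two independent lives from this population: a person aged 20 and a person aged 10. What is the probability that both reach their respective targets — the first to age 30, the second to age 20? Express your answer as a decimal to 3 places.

p₁ = l_30/l_20 = 32032/32245 = 0.993394; p₂ = l_20/l_10 = 32245/32637 = 0.987989.
P(both) = p₁ × p₂ = 0.993394 × 0.987989 = 0.981462.

0.981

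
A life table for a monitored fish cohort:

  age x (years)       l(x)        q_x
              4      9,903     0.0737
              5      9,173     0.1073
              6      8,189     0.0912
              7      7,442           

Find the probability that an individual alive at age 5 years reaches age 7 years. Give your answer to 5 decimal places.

The conditional survival probability is l(7)/l(5) = 7,442/9,173 = 0.811294.

0.81129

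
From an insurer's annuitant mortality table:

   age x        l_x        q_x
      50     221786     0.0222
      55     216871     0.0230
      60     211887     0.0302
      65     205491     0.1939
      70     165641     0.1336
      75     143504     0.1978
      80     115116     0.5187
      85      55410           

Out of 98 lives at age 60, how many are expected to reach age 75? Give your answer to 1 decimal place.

The relevant probability is 143504/211887 = 0.677267.
Expected number = 98 × 0.677267 = 66.4.

66.4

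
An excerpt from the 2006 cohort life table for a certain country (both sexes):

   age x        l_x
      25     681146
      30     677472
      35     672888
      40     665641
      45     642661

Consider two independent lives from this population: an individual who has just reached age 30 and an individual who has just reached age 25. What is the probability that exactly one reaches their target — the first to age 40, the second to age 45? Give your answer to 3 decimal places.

0.072

p₁ = l_40/l_30 = 665641/677472 = 0.982537; p₂ = l_45/l_25 = 642661/681146 = 0.943500.
P(exactly one) = p₁(1−p₂) + (1−p₁)p₂ = 0.055513 + 0.016476 = 0.071990.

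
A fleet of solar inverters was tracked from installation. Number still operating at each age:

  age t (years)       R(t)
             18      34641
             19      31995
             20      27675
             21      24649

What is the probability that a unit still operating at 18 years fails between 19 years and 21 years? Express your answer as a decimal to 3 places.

This is the probability of reaching 19 but not 21, conditional on being operational at 18: (R(19) − R(21)) / R(18).
= (31995 − 24649) / 34641 = 7346 / 34641 = 0.212061.

0.212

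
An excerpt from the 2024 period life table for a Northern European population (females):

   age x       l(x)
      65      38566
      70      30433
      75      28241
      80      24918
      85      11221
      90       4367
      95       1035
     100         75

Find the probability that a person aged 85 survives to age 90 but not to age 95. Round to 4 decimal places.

0.2969

This is the probability of reaching 90 but not 95, conditional on being alive at 85: (l(90) − l(95)) / l(85).
= (4367 − 1035) / 11221 = 3332 / 11221 = 0.296943.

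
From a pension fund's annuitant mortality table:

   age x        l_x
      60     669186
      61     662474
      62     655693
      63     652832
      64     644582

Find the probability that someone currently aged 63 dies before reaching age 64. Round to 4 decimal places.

P(die before 64 | alive at 63) = 1 − l_64/l_63 = 1 − 644582/652832 = (8250)/652832 = 0.012637.

0.0126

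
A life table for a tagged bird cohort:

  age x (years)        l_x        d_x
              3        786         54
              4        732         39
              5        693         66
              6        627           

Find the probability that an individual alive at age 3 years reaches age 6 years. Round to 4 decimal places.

The conditional survival probability is l_6/l_3 = 627/786 = 0.797710.

0.7977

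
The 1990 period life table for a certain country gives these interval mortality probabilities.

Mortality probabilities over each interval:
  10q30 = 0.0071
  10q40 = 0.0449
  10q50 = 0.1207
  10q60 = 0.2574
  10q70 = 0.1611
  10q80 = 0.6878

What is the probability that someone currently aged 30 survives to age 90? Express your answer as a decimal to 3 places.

0.162

The overall survival probability is (1 − 0.0071) × (1 − 0.0449) × (1 − 0.1207) × (1 − 0.2574) × (1 − 0.1611) × (1 − 0.6878).
= 0.9929 × 0.9551 × 0.8793 × 0.7426 × 0.8389 × 0.3122 = 0.162177.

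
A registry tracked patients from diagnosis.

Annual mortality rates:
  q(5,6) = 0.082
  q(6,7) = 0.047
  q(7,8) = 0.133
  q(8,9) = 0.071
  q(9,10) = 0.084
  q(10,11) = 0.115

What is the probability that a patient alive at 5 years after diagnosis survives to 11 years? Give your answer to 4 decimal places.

0.5712

The overall survival probability is (1 − 0.082) × (1 − 0.047) × (1 − 0.133) × (1 − 0.071) × (1 − 0.084) × (1 − 0.115).
= 0.918 × 0.953 × 0.867 × 0.929 × 0.916 × 0.885 = 0.571228.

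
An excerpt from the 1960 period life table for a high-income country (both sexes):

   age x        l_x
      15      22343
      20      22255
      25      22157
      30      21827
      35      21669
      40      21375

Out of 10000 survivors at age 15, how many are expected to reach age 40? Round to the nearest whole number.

9567

The relevant probability is 21375/22343 = 0.956675.
Expected number = 10000 × 0.956675 = 9567.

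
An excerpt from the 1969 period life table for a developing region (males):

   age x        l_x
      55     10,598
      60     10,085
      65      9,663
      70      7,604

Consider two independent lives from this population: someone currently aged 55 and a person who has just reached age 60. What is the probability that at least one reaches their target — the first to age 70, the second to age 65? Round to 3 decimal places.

0.988

p₁ = l_70/l_55 = 7,604/10,598 = 0.717494; p₂ = l_65/l_60 = 9,663/10,085 = 0.958156.
P(at least one) = 1 − (1−p₁)(1−p₂) = 1 − 0.282506 × 0.041844 = 0.988179.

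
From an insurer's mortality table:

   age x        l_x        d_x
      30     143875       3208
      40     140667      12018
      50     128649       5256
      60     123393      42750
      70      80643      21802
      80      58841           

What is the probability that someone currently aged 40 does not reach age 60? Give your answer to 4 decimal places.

0.1228

P(die before 60 | alive at 40) = 1 − l_60/l_40 = 1 − 123393/140667 = (17274)/140667 = 0.122801.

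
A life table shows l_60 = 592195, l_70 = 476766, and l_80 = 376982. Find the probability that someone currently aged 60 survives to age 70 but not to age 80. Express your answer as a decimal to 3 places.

We want 10|10q60 = (l_70 − l_80)/l_60.
This is the probability of reaching 70 but not 80, conditional on being alive at 60: (l_70 − l_80) / l_60.
= (476766 − 376982) / 592195 = 99784 / 592195 = 0.168499.

0.168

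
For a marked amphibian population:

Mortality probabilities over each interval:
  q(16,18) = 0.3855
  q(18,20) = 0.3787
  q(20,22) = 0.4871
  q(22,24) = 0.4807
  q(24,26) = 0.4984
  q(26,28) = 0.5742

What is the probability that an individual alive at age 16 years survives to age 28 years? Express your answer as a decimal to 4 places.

0.0217

Chaining the interval survival probabilities: (1 − 0.3855) × (1 − 0.3787) × (1 − 0.4871) × (1 − 0.4807) × (1 − 0.4984) × (1 − 0.5742).
= 0.6145 × 0.6213 × 0.5129 × 0.5193 × 0.5016 × 0.4258 = 0.021719.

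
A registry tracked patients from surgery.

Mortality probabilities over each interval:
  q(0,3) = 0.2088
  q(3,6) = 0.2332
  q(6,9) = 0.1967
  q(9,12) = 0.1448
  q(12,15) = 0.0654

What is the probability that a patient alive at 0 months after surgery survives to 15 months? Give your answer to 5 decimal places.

0.38953

Survival from 0 to 15 is the product of surviving each interval: (1 − 0.2088) × (1 − 0.2332) × (1 − 0.1967) × (1 − 0.1448) × (1 − 0.0654).
= 0.7912 × 0.7668 × 0.8033 × 0.8552 × 0.9346 = 0.389529.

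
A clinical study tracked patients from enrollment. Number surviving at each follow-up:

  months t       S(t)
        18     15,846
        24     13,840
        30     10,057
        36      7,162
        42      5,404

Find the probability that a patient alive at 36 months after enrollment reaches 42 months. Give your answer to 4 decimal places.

The conditional survival probability is S(42)/S(36) = 5,404/7,162 = 0.754538.

0.7545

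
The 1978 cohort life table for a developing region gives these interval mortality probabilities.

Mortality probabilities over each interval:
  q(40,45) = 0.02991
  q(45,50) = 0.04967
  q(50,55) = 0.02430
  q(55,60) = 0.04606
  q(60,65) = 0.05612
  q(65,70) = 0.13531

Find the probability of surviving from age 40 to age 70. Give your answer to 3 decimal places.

0.700

The overall survival probability is (1 − 0.02991) × (1 − 0.04967) × (1 − 0.02430) × (1 − 0.04606) × (1 − 0.05612) × (1 − 0.13531).
= 0.97009 × 0.95033 × 0.97570 × 0.95394 × 0.94388 × 0.86469 = 0.700327.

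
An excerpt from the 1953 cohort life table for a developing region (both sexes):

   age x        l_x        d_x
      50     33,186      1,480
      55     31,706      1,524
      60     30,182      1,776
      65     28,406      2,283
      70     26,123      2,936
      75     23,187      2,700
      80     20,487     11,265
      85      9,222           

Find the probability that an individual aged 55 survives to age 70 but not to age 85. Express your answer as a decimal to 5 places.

This is the probability of reaching 70 but not 85, conditional on being alive at 55: (l_70 − l_85) / l_55.
= (26,123 − 9,222) / 31,706 = 16,901 / 31,706 = 0.533054.

0.53305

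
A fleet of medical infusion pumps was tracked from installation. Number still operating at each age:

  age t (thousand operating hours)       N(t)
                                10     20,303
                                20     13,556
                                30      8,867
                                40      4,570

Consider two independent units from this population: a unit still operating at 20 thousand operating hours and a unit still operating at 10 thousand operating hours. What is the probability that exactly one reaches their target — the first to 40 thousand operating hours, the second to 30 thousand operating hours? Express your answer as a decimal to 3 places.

0.479

p₁ = N(40)/N(20) = 4,570/13,556 = 0.337120; p₂ = N(30)/N(10) = 8,867/20,303 = 0.436733.
P(exactly one) = p₁(1−p₂) + (1−p₁)p₂ = 0.189889 + 0.289502 = 0.479390.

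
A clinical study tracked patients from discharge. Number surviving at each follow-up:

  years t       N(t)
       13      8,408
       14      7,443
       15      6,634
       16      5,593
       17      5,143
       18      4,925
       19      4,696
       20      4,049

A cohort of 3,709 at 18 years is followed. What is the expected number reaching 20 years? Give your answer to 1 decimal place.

3049.3

The relevant probability is 4,049/4,925 = 0.822132.
Expected number = 3,709 × 0.822132 = 3049.3.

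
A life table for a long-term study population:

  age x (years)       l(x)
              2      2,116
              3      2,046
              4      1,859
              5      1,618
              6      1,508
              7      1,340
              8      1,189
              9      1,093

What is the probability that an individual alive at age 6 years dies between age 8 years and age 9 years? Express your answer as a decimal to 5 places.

This is the probability of reaching 8 but not 9, conditional on being alive at 6: (l(8) − l(9)) / l(6).
= (1,189 − 1,093) / 1,508 = 96 / 1,508 = 0.063660.

0.06366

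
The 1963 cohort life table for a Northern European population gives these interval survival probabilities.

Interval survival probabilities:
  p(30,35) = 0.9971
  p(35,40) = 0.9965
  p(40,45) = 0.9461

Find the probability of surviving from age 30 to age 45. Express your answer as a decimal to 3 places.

0.940

Survival from 30 to 45 is the product of surviving each interval: 0.9971 × 0.9965 × 0.9461.
= 0.940055.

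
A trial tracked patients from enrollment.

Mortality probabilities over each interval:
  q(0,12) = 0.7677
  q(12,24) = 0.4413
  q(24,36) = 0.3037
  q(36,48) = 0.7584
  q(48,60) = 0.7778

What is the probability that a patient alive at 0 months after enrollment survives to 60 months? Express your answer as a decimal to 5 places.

0.00485

Chaining the interval survival probabilities: (1 − 0.7677) × (1 − 0.4413) × (1 − 0.3037) × (1 − 0.7584) × (1 − 0.7778).
= 0.2323 × 0.5587 × 0.6963 × 0.2416 × 0.2222 = 0.004851.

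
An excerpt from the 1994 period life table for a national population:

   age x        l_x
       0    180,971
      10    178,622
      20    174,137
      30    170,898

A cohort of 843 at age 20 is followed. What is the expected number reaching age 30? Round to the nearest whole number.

827

The relevant probability is 170,898/174,137 = 0.981400.
Expected number = 843 × 0.981400 = 827.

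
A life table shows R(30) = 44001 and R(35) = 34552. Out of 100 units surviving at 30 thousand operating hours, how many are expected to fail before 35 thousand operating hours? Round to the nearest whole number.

The relevant probability is 1 − 34552/44001 = 0.214745.
Expected number = 100 × 0.214745 = 21.

21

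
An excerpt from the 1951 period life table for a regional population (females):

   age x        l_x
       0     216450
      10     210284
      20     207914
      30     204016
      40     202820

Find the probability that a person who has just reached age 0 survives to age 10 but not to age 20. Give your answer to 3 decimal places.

0.011

We want 10|10q0 = (l_10 − l_20)/l_0.
This is the probability of reaching 10 but not 20, conditional on being alive at 0: (l_10 − l_20) / l_0.
= (210284 − 207914) / 216450 = 2370 / 216450 = 0.010949.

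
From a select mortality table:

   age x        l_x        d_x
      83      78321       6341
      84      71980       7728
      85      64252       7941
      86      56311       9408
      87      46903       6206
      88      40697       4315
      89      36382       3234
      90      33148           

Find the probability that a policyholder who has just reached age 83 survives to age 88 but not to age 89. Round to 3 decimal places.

0.055

We want 5|1q83 = (l_88 − l_89)/l_83.
This is the probability of reaching 88 but not 89, conditional on being alive at 83: (l_88 − l_89) / l_83.
= (40697 − 36382) / 78321 = 4315 / 78321 = 0.055094.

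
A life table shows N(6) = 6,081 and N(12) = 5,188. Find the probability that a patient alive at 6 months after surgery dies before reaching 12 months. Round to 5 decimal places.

0.14685

P(die before 12 | alive at 6) = 1 − N(12)/N(6) = 1 − 5,188/6,081 = (893)/6,081 = 0.146851.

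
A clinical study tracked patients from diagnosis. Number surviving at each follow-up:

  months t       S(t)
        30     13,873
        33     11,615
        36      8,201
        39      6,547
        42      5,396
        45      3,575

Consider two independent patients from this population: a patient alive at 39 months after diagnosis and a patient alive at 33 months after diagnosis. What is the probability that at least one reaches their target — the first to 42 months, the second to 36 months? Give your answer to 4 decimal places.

p₁ = S(42)/S(39) = 5,396/6,547 = 0.824194; p₂ = S(36)/S(33) = 8,201/11,615 = 0.706070.
P(at least one) = 1 − (1−p₁)(1−p₂) = 1 − 0.175806 × 0.293930 = 0.948325.

0.9483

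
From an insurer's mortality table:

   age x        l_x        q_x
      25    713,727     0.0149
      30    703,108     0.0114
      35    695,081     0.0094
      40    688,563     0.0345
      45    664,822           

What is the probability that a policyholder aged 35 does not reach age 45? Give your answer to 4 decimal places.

P(die before 45 | alive at 35) = 1 − l_45/l_35 = 1 − 664,822/695,081 = (30,259)/695,081 = 0.043533.

0.0435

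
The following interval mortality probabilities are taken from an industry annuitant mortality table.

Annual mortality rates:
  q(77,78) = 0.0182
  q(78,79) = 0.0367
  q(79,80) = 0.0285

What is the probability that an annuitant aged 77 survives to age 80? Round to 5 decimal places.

The overall survival probability is (1 − 0.0182) × (1 − 0.0367) × (1 − 0.0285).
= 0.9818 × 0.9633 × 0.9715 = 0.918814.

0.91881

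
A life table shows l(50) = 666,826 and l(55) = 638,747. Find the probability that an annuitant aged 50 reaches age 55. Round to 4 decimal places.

The conditional survival probability is l(55)/l(50) = 638,747/666,826 = 0.957892.

0.9579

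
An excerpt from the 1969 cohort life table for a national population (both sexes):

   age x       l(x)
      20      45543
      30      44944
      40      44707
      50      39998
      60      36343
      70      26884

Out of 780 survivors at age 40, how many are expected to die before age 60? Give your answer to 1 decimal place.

145.9

The relevant probability is 1 − 36343/44707 = 0.187085.
Expected number = 780 × 0.187085 = 145.9.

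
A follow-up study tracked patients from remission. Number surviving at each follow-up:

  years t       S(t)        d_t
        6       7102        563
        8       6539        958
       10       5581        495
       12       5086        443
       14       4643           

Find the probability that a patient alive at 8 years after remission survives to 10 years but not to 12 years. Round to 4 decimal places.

0.0757

This is the probability of reaching 10 but not 12, conditional on being alive at 8: (S(10) − S(12)) / S(8).
= (5581 − 5086) / 6539 = 495 / 6539 = 0.075700.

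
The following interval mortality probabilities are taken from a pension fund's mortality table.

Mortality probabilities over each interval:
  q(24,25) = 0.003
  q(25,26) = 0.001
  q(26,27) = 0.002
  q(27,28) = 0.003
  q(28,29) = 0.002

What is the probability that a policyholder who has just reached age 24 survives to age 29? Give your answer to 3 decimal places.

0.989

Chaining the interval survival probabilities: (1 − 0.003) × (1 − 0.001) × (1 − 0.002) × (1 − 0.003) × (1 − 0.002).
= 0.997 × 0.999 × 0.998 × 0.997 × 0.998 = 0.989047.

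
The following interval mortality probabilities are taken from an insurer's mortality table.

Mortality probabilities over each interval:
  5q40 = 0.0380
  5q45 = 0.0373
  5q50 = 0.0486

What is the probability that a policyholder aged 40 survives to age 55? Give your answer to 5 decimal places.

Survival from 40 to 55 is the product of surviving each interval: (1 − 0.0380) × (1 − 0.0373) × (1 − 0.0486).
= 0.9620 × 0.9627 × 0.9514 = 0.881108.

0.88111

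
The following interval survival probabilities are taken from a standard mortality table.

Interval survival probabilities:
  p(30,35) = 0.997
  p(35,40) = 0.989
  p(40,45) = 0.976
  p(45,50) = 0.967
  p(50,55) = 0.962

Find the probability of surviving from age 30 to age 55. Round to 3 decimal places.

0.895

P(survive 30→55) = 0.997 × 0.989 × 0.976 × 0.967 × 0.962.
= 0.895247.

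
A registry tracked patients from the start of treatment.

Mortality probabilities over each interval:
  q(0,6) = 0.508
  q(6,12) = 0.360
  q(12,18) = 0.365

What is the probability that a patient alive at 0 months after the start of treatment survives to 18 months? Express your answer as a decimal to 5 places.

0.19995

Survival from 0 to 18 is the product of surviving each interval: (1 − 0.508) × (1 − 0.360) × (1 − 0.365).
= 0.492 × 0.640 × 0.635 = 0.199949.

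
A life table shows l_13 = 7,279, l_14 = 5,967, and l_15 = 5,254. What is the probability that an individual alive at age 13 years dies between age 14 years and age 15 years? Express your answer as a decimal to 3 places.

This is the probability of reaching 14 but not 15, conditional on being alive at 13: (l_14 − l_15) / l_13.
= (5,967 − 5,254) / 7,279 = 713 / 7,279 = 0.097953.

0.098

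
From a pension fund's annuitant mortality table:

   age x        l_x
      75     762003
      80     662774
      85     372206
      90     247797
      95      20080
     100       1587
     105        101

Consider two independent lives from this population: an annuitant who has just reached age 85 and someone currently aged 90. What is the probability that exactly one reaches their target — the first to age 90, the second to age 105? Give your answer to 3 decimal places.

0.666

p₁ = l_90/l_85 = 247797/372206 = 0.665752; p₂ = l_105/l_90 = 101/247797 = 0.000408.
P(exactly one) = p₁(1−p₂) + (1−p₁)p₂ = 0.665480 + 0.000136 = 0.665617.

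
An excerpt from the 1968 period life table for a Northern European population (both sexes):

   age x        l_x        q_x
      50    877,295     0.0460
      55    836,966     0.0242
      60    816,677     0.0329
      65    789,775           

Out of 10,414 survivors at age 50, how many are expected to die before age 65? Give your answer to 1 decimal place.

1038.9

The relevant probability is 1 − 789,775/877,295 = 0.099761.
Expected number = 10,414 × 0.099761 = 1038.9.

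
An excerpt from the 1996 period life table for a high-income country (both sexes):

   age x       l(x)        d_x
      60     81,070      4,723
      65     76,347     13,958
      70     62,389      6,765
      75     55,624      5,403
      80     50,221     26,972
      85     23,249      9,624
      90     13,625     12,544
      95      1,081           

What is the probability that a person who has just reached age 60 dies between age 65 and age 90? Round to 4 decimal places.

This is the probability of reaching 65 but not 90, conditional on being alive at 60: (l(65) − l(90)) / l(60).
= (76,347 − 13,625) / 81,070 = 62,722 / 81,070 = 0.773677.

0.7737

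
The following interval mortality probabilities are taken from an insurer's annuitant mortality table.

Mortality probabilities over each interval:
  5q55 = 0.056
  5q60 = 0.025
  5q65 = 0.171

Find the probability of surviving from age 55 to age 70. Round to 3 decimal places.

0.763

The overall survival probability is (1 − 0.056) × (1 − 0.025) × (1 − 0.171).
= 0.944 × 0.975 × 0.829 = 0.763012.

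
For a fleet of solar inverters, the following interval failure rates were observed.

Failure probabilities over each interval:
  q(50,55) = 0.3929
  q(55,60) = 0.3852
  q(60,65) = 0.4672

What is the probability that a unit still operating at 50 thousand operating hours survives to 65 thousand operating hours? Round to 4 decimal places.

P(survive 50→65) = (1 − 0.3929) × (1 − 0.3852) × (1 − 0.4672).
= 0.6071 × 0.6148 × 0.5328 = 0.198865.

0.1989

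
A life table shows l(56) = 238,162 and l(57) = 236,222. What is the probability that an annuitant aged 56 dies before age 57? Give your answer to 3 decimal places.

0.008

P(die before 57 | alive at 56) = 1 − l(57)/l(56) = 1 − 236,222/238,162 = (1,940)/238,162 = 0.008146.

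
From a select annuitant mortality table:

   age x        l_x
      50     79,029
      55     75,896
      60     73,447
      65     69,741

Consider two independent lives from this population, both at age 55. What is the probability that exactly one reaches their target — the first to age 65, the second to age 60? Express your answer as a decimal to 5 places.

0.10813

p₁ = l_65/l_55 = 69,741/75,896 = 0.918902; p₂ = l_60/l_55 = 73,447/75,896 = 0.967732.
P(exactly one) = p₁(1−p₂) + (1−p₁)p₂ = 0.029651 + 0.078481 = 0.108132.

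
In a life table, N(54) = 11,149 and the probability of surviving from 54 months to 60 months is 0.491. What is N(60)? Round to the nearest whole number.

5474

N(60) = N(54) × p = 11,149 × 0.491 = 5474.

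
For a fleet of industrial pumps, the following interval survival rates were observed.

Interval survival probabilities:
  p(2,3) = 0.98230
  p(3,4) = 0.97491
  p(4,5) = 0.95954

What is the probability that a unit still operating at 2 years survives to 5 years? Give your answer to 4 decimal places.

0.9189

Chaining the interval survival probabilities: 0.98230 × 0.97491 × 0.95954.
= 0.918907.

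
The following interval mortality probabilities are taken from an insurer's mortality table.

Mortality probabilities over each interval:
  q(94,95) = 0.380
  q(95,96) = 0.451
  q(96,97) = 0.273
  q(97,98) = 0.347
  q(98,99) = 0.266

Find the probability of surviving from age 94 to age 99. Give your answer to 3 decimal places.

0.119

The overall survival probability is (1 − 0.380) × (1 − 0.451) × (1 − 0.273) × (1 − 0.347) × (1 − 0.266).
= 0.620 × 0.549 × 0.727 × 0.653 × 0.734 = 0.118606.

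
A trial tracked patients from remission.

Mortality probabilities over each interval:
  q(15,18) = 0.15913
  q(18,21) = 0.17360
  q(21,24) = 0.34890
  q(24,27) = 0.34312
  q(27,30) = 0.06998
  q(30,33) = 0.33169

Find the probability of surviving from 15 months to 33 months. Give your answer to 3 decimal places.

0.185

The overall survival probability is (1 − 0.15913) × (1 − 0.17360) × (1 − 0.34890) × (1 − 0.34312) × (1 − 0.06998) × (1 − 0.33169).
= 0.84087 × 0.82640 × 0.65110 × 0.65688 × 0.93002 × 0.66831 = 0.184724.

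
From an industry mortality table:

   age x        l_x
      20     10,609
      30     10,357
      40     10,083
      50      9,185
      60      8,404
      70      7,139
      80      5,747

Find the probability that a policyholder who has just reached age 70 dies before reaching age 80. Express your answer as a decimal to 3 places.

P(die before 80 | alive at 70) = 1 − l_80/l_70 = 1 − 5,747/7,139 = (1,392)/7,139 = 0.194985.

0.195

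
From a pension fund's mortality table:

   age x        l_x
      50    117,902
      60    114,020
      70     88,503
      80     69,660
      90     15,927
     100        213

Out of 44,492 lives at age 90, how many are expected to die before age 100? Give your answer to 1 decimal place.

43897.0

The relevant probability is 1 − 213/15,927 = 0.986626.
Expected number = 44,492 × 0.986626 = 43897.0.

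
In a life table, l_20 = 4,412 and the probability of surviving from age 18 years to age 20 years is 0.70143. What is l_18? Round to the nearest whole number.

6290

l_18 = l_20 / p = 4,412 / 0.70143 = 6290.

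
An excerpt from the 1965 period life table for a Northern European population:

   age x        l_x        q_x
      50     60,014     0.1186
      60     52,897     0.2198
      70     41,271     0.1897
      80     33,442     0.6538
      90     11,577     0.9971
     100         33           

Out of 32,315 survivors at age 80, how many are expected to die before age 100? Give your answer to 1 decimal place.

32283.1

The relevant probability is 1 − 33/33,442 = 0.999013.
Expected number = 32,315 × 0.999013 = 32283.1.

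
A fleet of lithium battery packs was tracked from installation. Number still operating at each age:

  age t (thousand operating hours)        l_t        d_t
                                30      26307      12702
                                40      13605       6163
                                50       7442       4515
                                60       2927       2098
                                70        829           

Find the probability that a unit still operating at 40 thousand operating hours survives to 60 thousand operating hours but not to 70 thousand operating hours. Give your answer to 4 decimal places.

This is the probability of reaching 60 but not 70, conditional on being operational at 40: (l_60 − l_70) / l_40.
= (2927 − 829) / 13605 = 2098 / 13605 = 0.154208.

0.1542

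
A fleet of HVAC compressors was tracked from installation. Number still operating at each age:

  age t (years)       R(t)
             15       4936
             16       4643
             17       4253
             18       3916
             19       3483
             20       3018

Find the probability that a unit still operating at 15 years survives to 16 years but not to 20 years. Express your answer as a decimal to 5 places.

0.32921

This is the probability of reaching 16 but not 20, conditional on being operational at 15: (R(16) − R(20)) / R(15).
= (4643 − 3018) / 4936 = 1625 / 4936 = 0.329214.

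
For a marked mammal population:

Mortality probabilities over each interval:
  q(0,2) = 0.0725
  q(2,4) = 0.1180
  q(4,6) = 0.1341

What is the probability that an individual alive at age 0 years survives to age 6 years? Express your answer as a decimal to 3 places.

P(survive 0→6) = (1 − 0.0725) × (1 − 0.1180) × (1 − 0.1341).
= 0.9275 × 0.8820 × 0.8659 = 0.708354.

0.708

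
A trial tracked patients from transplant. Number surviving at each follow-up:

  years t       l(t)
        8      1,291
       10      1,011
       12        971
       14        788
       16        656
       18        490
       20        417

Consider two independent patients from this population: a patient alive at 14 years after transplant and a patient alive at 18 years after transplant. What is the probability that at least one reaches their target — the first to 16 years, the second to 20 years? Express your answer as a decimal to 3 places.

0.975

p₁ = l(16)/l(14) = 656/788 = 0.832487; p₂ = l(20)/l(18) = 417/490 = 0.851020.
P(at least one) = 1 − (1−p₁)(1−p₂) = 1 − 0.167513 × 0.148980 = 0.975044.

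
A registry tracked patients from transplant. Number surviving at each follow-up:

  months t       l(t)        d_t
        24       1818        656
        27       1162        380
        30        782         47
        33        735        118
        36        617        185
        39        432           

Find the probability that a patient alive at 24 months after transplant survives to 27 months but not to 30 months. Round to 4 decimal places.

This is the probability of reaching 27 but not 30, conditional on being alive at 24: (l(27) − l(30)) / l(24).
= (1162 − 782) / 1818 = 380 / 1818 = 0.209021.

0.2090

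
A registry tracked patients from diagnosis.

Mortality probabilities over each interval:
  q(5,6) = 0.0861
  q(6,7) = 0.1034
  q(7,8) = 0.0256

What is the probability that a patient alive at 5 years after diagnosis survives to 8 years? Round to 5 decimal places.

0.79843

Chaining the interval survival probabilities: (1 − 0.0861) × (1 − 0.1034) × (1 − 0.0256).
= 0.9139 × 0.8966 × 0.9744 = 0.798426.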